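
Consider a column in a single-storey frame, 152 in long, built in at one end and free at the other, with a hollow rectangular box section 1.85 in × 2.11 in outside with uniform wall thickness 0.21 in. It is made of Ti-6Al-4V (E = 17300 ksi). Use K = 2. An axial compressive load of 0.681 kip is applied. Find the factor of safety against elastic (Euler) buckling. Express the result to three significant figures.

Inner dimensions: h_i = 2.11 − 2×0.21 = 1.690 in, b_i = 1.85 − 2×0.21 = 1.430 in
Weak-axis I_min = (h_o·b_o³ − h_i·b_i³)/12 with b_o = 1.85, b_i = 1.430 in (shorter outer/inner sides).
I_min = (2.11×1.85³ − 1.690×1.430³)/12 = 0.7015 in⁴
Effective length L_e = K·L = 2 × 152 = 304.0 in
P_cr = π²EI / L_e² = π² × 17300×10³ × 0.7015 / 304.0² = 1.296×10^3 lb
Factor of safety n = P_cr / P = 1.2960 / 0.681 = 1.90

n ≈ 1.90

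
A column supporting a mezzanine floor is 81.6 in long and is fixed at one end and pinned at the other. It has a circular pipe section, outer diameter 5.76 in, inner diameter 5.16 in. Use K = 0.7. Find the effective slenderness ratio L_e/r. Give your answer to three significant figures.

λ ≈ 29.5

d_o = 5.76 in, d_i = 5.16 in
I = π(d_o⁴ − d_i⁴)/64 = π(5.76⁴ − 5.160⁴)/64 = 19.23 in⁴
A = 5.146 in²;  r_min = √(I/A) = √(19.23/5.146) = 1.933 in
L_e = K·L = 0.7 × 81.6 = 57.12 in
λ = L_e / r_min = 57.120 / 1.933 = 29.5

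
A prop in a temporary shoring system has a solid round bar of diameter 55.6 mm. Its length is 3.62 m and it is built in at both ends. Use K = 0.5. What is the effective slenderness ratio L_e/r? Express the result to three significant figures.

For a solid circle r = d/4 = 55.6/4 = 13.90 mm
L_e = K·L = 0.5 × 3.62 m = 1.810 m = 1810.0 mm
λ = L_e / r_min = 1810.0 / 13.90 = 130

λ ≈ 130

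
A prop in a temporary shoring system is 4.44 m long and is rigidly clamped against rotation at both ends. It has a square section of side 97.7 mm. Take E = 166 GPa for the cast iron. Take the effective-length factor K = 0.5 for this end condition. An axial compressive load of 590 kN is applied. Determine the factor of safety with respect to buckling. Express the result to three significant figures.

I = a⁴/12 = 97.7⁴/12 = 7.593×10^6 mm⁴
I = 7.593×10^6 mm⁴ = 7.593×10^-6 m⁴
Effective length L_e = K·L = 0.5 × 4.44 = 2.220 m
P_cr = π²EI / L_e² = π² × 166×10⁹ × 7.593×10^-6 / 2.220² = 2.524×10^6 N
Factor of safety n = P_cr / P = 2524.1 / 590 = 4.28

n ≈ 4.28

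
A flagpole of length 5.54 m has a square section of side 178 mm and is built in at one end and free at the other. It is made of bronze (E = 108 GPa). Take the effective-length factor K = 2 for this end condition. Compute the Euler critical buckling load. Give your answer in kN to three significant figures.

P_cr ≈ 726 kN

I = a⁴/12 = 178⁴/12 = 8.366×10^7 mm⁴
I = 8.366×10^7 mm⁴ = 8.366×10^-5 m⁴
Effective length L_e = K·L = 2 × 5.54 = 11.08 m
P_cr = π²EI / L_e² = π² × 108×10⁹ × 8.366×10^-5 / 11.08² = 7.263×10^5 N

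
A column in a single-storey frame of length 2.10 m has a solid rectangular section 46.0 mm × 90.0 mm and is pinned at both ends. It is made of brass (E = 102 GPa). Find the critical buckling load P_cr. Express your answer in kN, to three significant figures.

P_cr ≈ 167 kN

Buckling occurs about the weak axis: I_min = h·b³/12 with b = 46.0 mm (the shorter side).
I_min = 90.0×46.0³/12 = 7.300×10^5 mm⁴
I = 7.300×10^5 mm⁴ = 7.300×10^-7 m⁴
Effective length L_e = K·L = 1 × 2.10 = 2.100 m
P_cr = π²EI / L_e² = π² × 102×10⁹ × 7.300×10^-7 / 2.100² = 1.666×10^5 N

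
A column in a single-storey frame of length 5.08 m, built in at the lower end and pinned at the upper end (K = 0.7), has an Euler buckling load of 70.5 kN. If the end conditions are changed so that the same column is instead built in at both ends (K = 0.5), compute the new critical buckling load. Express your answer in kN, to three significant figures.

P_cr ≈ 138 kN

P_cr ∝ 1/K², so P_cr,new = P_cr,old × (K_old/K_new)² = 70.5 × (0.7/0.5)²
= 70.5 × 1.960 = 138 kN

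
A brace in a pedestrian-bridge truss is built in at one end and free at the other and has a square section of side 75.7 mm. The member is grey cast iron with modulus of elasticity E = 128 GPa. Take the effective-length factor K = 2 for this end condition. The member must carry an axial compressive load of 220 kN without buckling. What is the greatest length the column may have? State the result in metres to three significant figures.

I = a⁴/12 = 75.7⁴/12 = 2.737×10^6 mm⁴
I = 2.737×10^-6 m⁴
At the buckling limit P_cr = P = 2.200×10^5 N
From P_cr = π²EI/(K·L)²:  L = (1/K)·√(π²EI/P_cr) = (1/2)·√(π²×1.28×10^11×2.737×10^-6/2.200×10^5)
L = 1.98 m

L_max ≈ 1.98 m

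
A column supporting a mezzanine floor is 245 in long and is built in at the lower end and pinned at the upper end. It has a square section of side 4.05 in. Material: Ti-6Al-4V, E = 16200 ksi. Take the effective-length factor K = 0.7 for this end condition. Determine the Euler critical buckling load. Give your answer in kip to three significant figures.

P_cr ≈ 122 kip

I = a⁴/12 = 4.05⁴/12 = 22.42 in⁴
Effective length L_e = K·L = 0.7 × 245 = 171.5 in
P_cr = π²EI / L_e² = π² × 16200×10³ × 22.42 / 171.5² = 1.219×10^5 lb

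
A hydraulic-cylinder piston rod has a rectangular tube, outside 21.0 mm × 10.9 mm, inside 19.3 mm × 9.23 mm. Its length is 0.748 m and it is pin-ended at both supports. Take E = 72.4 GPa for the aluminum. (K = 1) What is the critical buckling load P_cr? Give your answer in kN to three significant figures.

P_cr ≈ 1.28 kN

Weak-axis I_min = (h_o·b_o³ − h_i·b_i³)/12 with b_o = 10.9, b_i = 9.230 mm (shorter outer/inner sides).
I_min = (21.0×10.9³ − 19.30×9.230³)/12 = 1.002×10^3 mm⁴
I = 1.002×10^3 mm⁴ = 1.002×10^-9 m⁴
Effective length L_e = K·L = 1 × 0.748 = 0.7480 m
P_cr = π²EI / L_e² = π² × 72.4×10⁹ × 1.002×10^-9 / 0.7480² = 1.279×10^3 N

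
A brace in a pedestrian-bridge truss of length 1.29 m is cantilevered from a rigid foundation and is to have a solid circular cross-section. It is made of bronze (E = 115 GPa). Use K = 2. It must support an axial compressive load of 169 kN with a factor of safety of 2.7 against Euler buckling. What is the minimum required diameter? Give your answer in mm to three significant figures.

d ≈ 85.9 mm

Required P_cr = n·P = 2.7 × 169 = 456.3 kN
L_e = K·L = 2 × 1.29 = 2.580 m
Required I = P_cr·L_e²/(π²E) = 4.563×10^5 × 2.580² / (π² × 1.15×10^11) = 2.676×10^-6 m⁴
I_req = 2.676×10^6 mm⁴
Solid circle: I = πd⁴/64  ⇒  d = (64I/π)^(1/4) = (64×2.676×10^6/π)^(1/4) = 85.9 mm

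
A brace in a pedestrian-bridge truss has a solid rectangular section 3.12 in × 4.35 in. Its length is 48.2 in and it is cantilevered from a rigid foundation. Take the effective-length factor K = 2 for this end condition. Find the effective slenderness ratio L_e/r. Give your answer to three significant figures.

λ ≈ 107

For a rectangle r_min = b/√12 = 3.12/√12 = 0.9007 in
L_e = K·L = 2 × 48.2 = 96.40 in
λ = L_e / r_min = 96.400 / 0.9007 = 107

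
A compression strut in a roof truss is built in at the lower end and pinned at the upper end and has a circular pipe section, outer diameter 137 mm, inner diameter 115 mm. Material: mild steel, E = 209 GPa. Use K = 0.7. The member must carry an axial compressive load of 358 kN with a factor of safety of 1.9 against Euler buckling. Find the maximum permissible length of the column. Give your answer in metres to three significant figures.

d_o = 137 mm, d_i = 115 mm
I = π(d_o⁴ − d_i⁴)/64 = π(137⁴ − 115.0⁴)/64 = 8.707×10^6 mm⁴
I = 8.707×10^-6 m⁴
Required critical load P_cr = n·P = 1.9 × 358 = 680.2 kN = 6.802×10^5 N
From P_cr = π²EI/(K·L)²:  L = (1/K)·√(π²EI/P_cr) = (1/0.7)·√(π²×2.09×10^11×8.707×10^-6/6.802×10^5)
L = 7.34 m

L_max ≈ 7.34 m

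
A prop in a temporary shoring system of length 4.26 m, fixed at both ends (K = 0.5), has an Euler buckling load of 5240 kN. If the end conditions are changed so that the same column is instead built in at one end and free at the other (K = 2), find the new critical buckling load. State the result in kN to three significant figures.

P_cr ≈ 328 kN

P_cr ∝ 1/K², so P_cr,new = P_cr,old × (K_old/K_new)² = 5240 × (0.5/2)²
= 5240 × 0.06250 = 328 kN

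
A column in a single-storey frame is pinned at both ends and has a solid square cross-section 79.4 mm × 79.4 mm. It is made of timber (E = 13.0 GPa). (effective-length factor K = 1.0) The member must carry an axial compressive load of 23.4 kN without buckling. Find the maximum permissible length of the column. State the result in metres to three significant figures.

L_max ≈ 4.26 m

I = a⁴/12 = 79.4⁴/12 = 3.312×10^6 mm⁴
I = 3.312×10^-6 m⁴
At the buckling limit P_cr = P = 2.340×10^4 N
From P_cr = π²EI/(K·L)²:  L = (1/K)·√(π²EI/P_cr) = (1/1)·√(π²×1.30×10^10×3.312×10^-6/2.340×10^4)
L = 4.26 m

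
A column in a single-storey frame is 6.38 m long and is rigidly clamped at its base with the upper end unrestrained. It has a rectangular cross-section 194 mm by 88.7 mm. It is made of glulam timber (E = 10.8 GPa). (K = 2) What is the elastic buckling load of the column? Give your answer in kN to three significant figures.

Buckling occurs about the weak axis: I_min = h·b³/12 with b = 88.7 mm (the shorter side).
I_min = 194×88.7³/12 = 1.128×10^7 mm⁴
I = 1.128×10^7 mm⁴ = 1.128×10^-5 m⁴
Effective length L_e = K·L = 2 × 6.38 = 12.76 m
P_cr = π²EI / L_e² = π² × 10.8×10⁹ × 1.128×10^-5 / 12.76² = 7.386×10^3 N

P_cr ≈ 7.39 kN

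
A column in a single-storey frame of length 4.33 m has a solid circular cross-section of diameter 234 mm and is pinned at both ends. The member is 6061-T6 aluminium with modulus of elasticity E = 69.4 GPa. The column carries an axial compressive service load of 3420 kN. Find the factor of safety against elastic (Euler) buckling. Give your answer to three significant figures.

I = πd⁴/64 = π×234⁴/64 = 1.472×10^8 mm⁴
I = 1.472×10^8 mm⁴ = 1.472×10^-4 m⁴
Effective length L_e = K·L = 1 × 4.33 = 4.330 m
P_cr = π²EI / L_e² = π² × 69.4×10⁹ × 1.472×10^-4 / 4.330² = 5.377×10^6 N
Factor of safety n = P_cr / P = 5376.7 / 3420 = 1.57

n ≈ 1.57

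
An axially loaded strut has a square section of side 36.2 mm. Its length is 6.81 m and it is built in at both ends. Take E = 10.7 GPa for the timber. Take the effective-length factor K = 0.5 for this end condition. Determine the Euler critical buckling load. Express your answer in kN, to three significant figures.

P_cr ≈ 1.30 kN

I = a⁴/12 = 36.2⁴/12 = 1.431×10^5 mm⁴
I = 1.431×10^5 mm⁴ = 1.431×10^-7 m⁴
Effective length L_e = K·L = 0.5 × 6.81 = 3.405 m
P_cr = π²EI / L_e² = π² × 10.7×10⁹ × 1.431×10^-7 / 3.405² = 1.303×10^3 N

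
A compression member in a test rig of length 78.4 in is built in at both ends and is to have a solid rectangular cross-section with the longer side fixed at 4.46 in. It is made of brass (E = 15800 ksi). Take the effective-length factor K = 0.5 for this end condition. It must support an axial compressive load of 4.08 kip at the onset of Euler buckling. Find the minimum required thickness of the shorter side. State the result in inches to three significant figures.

b ≈ 0.476 in

L_e = K·L = 0.5 × 78.4 = 39.20 in
Required I = P_cr·L_e²/(π²E) = 4.080×10^3 × 39.20² / (π² × 1.58×10^7) = 4.020×10^-2 in⁴
Rectangle, weak axis: I_min = h·b³/12 with h = 4.46 in fixed  ⇒  b = (12I/h)^(1/3) = 0.476 in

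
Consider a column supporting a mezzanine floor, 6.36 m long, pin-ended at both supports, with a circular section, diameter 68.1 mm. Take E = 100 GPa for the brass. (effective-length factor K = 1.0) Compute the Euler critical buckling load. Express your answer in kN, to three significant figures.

I = πd⁴/64 = π×68.1⁴/64 = 1.056×10^6 mm⁴
I = 1.056×10^6 mm⁴ = 1.056×10^-6 m⁴
Effective length L_e = K·L = 1 × 6.36 = 6.360 m
P_cr = π²EI / L_e² = π² × 100×10⁹ × 1.056×10^-6 / 6.360² = 2.576×10^4 N

P_cr ≈ 25.8 kN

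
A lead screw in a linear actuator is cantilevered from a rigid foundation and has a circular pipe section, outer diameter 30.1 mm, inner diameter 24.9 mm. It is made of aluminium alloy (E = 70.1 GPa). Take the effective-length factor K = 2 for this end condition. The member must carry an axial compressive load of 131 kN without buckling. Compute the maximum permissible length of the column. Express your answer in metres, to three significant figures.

L_max ≈ 0.168 m

d_o = 30.1 mm, d_i = 24.9 mm
I = π(d_o⁴ − d_i⁴)/64 = π(30.1⁴ − 24.90⁴)/64 = 2.142×10^4 mm⁴
I = 2.142×10^-8 m⁴
At the buckling limit P_cr = P = 1.310×10^5 N
From P_cr = π²EI/(K·L)²:  L = (1/K)·√(π²EI/P_cr) = (1/2)·√(π²×7.01×10^10×2.142×10^-8/1.310×10^5)
L = 0.168 m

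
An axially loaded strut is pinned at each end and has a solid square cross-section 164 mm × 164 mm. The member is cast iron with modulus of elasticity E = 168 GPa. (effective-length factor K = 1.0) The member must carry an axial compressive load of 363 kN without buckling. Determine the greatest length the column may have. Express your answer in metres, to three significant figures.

L_max ≈ 16.6 m

I = a⁴/12 = 164⁴/12 = 6.028×10^7 mm⁴
I = 6.028×10^-5 m⁴
At the buckling limit P_cr = P = 3.630×10^5 N
From P_cr = π²EI/(K·L)²:  L = (1/K)·√(π²EI/P_cr) = (1/1)·√(π²×1.68×10^11×6.028×10^-5/3.630×10^5)
L = 16.6 m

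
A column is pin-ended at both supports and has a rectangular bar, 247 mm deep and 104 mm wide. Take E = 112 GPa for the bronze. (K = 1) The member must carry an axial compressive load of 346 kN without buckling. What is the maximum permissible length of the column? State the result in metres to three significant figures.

L_max ≈ 8.60 m

Buckling occurs about the weak axis: I_min = h·b³/12 with b = 104 mm (the shorter side).
I_min = 247×104³/12 = 2.315×10^7 mm⁴
I = 2.315×10^-5 m⁴
At the buckling limit P_cr = P = 3.460×10^5 N
From P_cr = π²EI/(K·L)²:  L = (1/K)·√(π²EI/P_cr) = (1/1)·√(π²×1.12×10^11×2.315×10^-5/3.460×10^5)
L = 8.60 m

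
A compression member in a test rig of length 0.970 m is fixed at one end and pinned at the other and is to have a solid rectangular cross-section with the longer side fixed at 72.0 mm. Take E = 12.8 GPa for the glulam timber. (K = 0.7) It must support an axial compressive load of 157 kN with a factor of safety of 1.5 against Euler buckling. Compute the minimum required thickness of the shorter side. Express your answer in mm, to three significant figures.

Required P_cr = n·P = 1.5 × 157 = 235.5 kN
L_e = K·L = 0.7 × 0.970 = 0.6790 m
Required I = P_cr·L_e²/(π²E) = 2.355×10^5 × 0.6790² / (π² × 1.28×10^10) = 8.595×10^-7 m⁴
I_req = 8.595×10^5 mm⁴
Rectangle, weak axis: I_min = h·b³/12 with h = 72.0 mm fixed  ⇒  b = (12I/h)^(1/3) = 52.3 mm

b ≈ 52.3 mm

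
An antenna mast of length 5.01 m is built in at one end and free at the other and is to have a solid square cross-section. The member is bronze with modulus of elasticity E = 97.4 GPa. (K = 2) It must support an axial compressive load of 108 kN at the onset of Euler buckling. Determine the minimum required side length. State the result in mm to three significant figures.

L_e = K·L = 2 × 5.01 = 10.02 m
Required I = P_cr·L_e²/(π²E) = 1.080×10^5 × 10.02² / (π² × 9.74×10^10) = 1.128×10^-5 m⁴
I_req = 1.128×10^7 mm⁴
Solid square: I = a⁴/12  ⇒  a = (12I)^(1/4) = (12×1.128×10^7)^(1/4) = 108 mm

a ≈ 108 mm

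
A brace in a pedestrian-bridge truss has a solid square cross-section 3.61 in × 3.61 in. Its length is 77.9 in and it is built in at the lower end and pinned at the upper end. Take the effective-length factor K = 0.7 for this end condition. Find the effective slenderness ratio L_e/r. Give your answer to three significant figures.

λ ≈ 52.3

For a square r = a/√12 = 3.61/√12 = 1.042 in
L_e = K·L = 0.7 × 77.9 = 54.53 in
λ = L_e / r_min = 54.530 / 1.042 = 52.3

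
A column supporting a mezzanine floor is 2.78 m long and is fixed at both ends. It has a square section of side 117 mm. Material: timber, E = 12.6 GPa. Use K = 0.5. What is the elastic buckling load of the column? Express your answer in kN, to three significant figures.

I = a⁴/12 = 117⁴/12 = 1.562×10^7 mm⁴
I = 1.562×10^7 mm⁴ = 1.562×10^-5 m⁴
Effective length L_e = K·L = 0.5 × 2.78 = 1.390 m
P_cr = π²EI / L_e² = π² × 12.6×10⁹ × 1.562×10^-5 / 1.390² = 1.005×10^6 N

P_cr ≈ 1010 kN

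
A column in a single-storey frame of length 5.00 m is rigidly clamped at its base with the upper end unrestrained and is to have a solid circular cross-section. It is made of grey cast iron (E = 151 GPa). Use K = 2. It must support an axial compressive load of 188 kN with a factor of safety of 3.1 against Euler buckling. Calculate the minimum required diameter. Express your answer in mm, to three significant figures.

d ≈ 168 mm

Required P_cr = n·P = 3.1 × 188 = 582.8 kN
L_e = K·L = 2 × 5.00 = 10.00 m
Required I = P_cr·L_e²/(π²E) = 5.828×10^5 × 10.00² / (π² × 1.51×10^11) = 3.911×10^-5 m⁴
I_req = 3.911×10^7 mm⁴
Solid circle: I = πd⁴/64  ⇒  d = (64I/π)^(1/4) = (64×3.911×10^7/π)^(1/4) = 168 mm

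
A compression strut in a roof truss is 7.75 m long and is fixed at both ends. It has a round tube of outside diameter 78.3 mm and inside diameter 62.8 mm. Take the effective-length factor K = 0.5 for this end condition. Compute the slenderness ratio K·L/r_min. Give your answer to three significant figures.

d_o = 78.3 mm, d_i = 62.8 mm
I = π(d_o⁴ − d_i⁴)/64 = π(78.3⁴ − 62.80⁴)/64 = 1.082×10^6 mm⁴
A = 1.718×10^3 mm²;  r_min = √(I/A) = √(1.082×10^6/1.718×10^3) = 25.09 mm
L_e = K·L = 0.5 × 7.75 m = 3.875 m = 3875.0 mm
λ = L_e / r_min = 3875.0 / 25.09 = 154

λ ≈ 154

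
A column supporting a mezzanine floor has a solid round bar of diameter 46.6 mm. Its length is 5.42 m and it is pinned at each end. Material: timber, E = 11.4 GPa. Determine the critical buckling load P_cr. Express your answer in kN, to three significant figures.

I = πd⁴/64 = π×46.6⁴/64 = 2.315×10^5 mm⁴
I = 2.315×10^5 mm⁴ = 2.315×10^-7 m⁴
Effective length L_e = K·L = 1 × 5.42 = 5.420 m
P_cr = π²EI / L_e² = π² × 11.4×10⁹ × 2.315×10^-7 / 5.420² = 886.6 N

P_cr ≈ 0.887 kN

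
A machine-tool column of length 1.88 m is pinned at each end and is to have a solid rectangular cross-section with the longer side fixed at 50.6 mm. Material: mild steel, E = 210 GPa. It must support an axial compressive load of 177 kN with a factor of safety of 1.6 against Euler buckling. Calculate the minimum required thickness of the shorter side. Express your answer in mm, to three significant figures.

b ≈ 48.6 mm

Required P_cr = n·P = 1.6 × 177 = 283.2 kN
L_e = K·L = 1 × 1.88 = 1.880 m
Required I = P_cr·L_e²/(π²E) = 2.832×10^5 × 1.880² / (π² × 2.10×10^11) = 4.829×10^-7 m⁴
I_req = 4.829×10^5 mm⁴
Rectangle, weak axis: I_min = h·b³/12 with h = 50.6 mm fixed  ⇒  b = (12I/h)^(1/3) = 48.6 mm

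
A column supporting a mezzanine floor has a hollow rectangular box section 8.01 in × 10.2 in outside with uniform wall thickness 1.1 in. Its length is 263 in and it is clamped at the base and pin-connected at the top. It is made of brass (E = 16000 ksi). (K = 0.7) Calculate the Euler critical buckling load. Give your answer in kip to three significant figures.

Inner dimensions: h_i = 10.2 − 2×1.1 = 8.000 in, b_i = 8.01 − 2×1.1 = 5.810 in
Weak-axis I_min = (h_o·b_o³ − h_i·b_i³)/12 with b_o = 8.01, b_i = 5.810 in (shorter outer/inner sides).
I_min = (10.2×8.01³ − 8.000×5.810³)/12 = 306.1 in⁴
Effective length L_e = K·L = 0.7 × 263 = 184.1 in
P_cr = π²EI / L_e² = π² × 16000×10³ × 306.1 / 184.1² = 1.426×10^6 lb

P_cr ≈ 1430 kip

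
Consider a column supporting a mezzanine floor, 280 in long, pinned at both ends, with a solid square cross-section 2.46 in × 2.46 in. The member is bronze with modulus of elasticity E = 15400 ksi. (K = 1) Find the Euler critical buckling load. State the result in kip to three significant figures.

I = a⁴/12 = 2.46⁴/12 = 3.052 in⁴
Effective length L_e = K·L = 1 × 280 = 280.0 in
P_cr = π²EI / L_e² = π² × 15400×10³ × 3.052 / 280.0² = 5.916×10^3 lb

P_cr ≈ 5.92 kip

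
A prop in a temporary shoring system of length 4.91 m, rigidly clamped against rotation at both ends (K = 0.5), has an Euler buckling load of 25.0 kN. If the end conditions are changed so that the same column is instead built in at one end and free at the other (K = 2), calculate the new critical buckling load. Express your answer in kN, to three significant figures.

P_cr ≈ 1.56 kN

P_cr ∝ 1/K², so P_cr,new = P_cr,old × (K_old/K_new)² = 25.0 × (0.5/2)²
= 25.0 × 0.06250 = 1.56 kN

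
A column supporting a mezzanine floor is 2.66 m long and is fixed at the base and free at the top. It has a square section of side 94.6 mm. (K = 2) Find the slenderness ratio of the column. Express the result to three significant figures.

For a square r = a/√12 = 94.6/√12 = 27.31 mm
L_e = K·L = 2 × 2.66 m = 5.320 m = 5320.0 mm
λ = L_e / r_min = 5320.0 / 27.31 = 195

λ ≈ 195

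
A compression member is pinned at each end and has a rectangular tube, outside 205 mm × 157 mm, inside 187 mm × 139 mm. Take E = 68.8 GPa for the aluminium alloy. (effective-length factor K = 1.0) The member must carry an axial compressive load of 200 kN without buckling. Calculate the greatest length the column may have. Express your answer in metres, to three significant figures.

L_max ≈ 9.08 m

Weak-axis I_min = (h_o·b_o³ − h_i·b_i³)/12 with b_o = 157, b_i = 139.0 mm (shorter outer/inner sides).
I_min = (205×157³ − 187.0×139.0³)/12 = 2.426×10^7 mm⁴
I = 2.426×10^-5 m⁴
At the buckling limit P_cr = P = 2.000×10^5 N
From P_cr = π²EI/(K·L)²:  L = (1/K)·√(π²EI/P_cr) = (1/1)·√(π²×6.88×10^10×2.426×10^-5/2.000×10^5)
L = 9.08 m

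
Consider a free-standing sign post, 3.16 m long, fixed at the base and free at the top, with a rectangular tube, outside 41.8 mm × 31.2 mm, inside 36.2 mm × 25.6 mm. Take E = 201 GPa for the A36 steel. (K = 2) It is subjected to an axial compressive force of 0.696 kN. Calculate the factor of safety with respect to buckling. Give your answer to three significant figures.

n ≈ 3.94

Weak-axis I_min = (h_o·b_o³ − h_i·b_i³)/12 with b_o = 31.2, b_i = 25.60 mm (shorter outer/inner sides).
I_min = (41.8×31.2³ − 36.20×25.60³)/12 = 5.518×10^4 mm⁴
I = 5.518×10^4 mm⁴ = 5.518×10^-8 m⁴
Effective length L_e = K·L = 2 × 3.16 = 6.320 m
P_cr = π²EI / L_e² = π² × 201×10⁹ × 5.518×10^-8 / 6.320² = 2.741×10^3 N
Factor of safety n = P_cr / P = 2.7407 / 0.696 = 3.94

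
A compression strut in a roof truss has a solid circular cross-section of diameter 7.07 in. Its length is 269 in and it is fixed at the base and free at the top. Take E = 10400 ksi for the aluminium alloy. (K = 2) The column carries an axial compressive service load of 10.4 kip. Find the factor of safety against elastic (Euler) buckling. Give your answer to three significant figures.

n ≈ 4.18

I = πd⁴/64 = π×7.07⁴/64 = 122.6 in⁴
Effective length L_e = K·L = 2 × 269 = 538.0 in
P_cr = π²EI / L_e² = π² × 10400×10³ × 122.6 / 538.0² = 4.349×10^4 lb
Factor of safety n = P_cr / P = 43.493 / 10.4 = 4.18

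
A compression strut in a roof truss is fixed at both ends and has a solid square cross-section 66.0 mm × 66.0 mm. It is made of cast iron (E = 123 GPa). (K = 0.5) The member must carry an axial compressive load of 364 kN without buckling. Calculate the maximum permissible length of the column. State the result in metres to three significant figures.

I = a⁴/12 = 66.0⁴/12 = 1.581×10^6 mm⁴
I = 1.581×10^-6 m⁴
At the buckling limit P_cr = P = 3.640×10^5 N
From P_cr = π²EI/(K·L)²:  L = (1/K)·√(π²EI/P_cr) = (1/0.5)·√(π²×1.23×10^11×1.581×10^-6/3.640×10^5)
L = 4.59 m

L_max ≈ 4.59 m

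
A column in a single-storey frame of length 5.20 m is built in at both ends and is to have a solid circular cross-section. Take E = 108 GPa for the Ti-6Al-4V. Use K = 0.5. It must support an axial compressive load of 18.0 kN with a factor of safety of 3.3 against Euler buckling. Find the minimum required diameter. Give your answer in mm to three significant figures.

Required P_cr = n·P = 3.3 × 18.0 = 59.40 kN
L_e = K·L = 0.5 × 5.20 = 2.600 m
Required I = P_cr·L_e²/(π²E) = 5.940×10^4 × 2.600² / (π² × 1.08×10^11) = 3.767×10^-7 m⁴
I_req = 3.767×10^5 mm⁴
Solid circle: I = πd⁴/64  ⇒  d = (64I/π)^(1/4) = (64×3.767×10^5/π)^(1/4) = 52.6 mm

d ≈ 52.6 mm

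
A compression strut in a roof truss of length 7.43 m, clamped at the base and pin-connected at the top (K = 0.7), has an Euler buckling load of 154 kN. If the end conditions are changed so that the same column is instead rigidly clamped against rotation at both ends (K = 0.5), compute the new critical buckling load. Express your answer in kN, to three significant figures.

P_cr ≈ 302 kN

P_cr ∝ 1/K², so P_cr,new = P_cr,old × (K_old/K_new)² = 154 × (0.7/0.5)²
= 154 × 1.960 = 302 kN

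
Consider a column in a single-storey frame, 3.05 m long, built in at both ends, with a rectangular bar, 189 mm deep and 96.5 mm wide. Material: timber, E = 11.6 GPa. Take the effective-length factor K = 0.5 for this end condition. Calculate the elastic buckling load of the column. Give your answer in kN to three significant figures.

Buckling occurs about the weak axis: I_min = h·b³/12 with b = 96.5 mm (the shorter side).
I_min = 189×96.5³/12 = 1.415×10^7 mm⁴
I = 1.415×10^7 mm⁴ = 1.415×10^-5 m⁴
Effective length L_e = K·L = 0.5 × 3.05 = 1.525 m
P_cr = π²EI / L_e² = π² × 11.6×10⁹ × 1.415×10^-5 / 1.525² = 6.968×10^5 N

P_cr ≈ 697 kN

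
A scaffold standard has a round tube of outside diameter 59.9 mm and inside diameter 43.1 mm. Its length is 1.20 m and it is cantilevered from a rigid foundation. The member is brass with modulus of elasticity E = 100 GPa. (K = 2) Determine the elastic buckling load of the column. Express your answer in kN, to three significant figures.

d_o = 59.9 mm, d_i = 43.1 mm
I = π(d_o⁴ − d_i⁴)/64 = π(59.9⁴ − 43.10⁴)/64 = 4.626×10^5 mm⁴
I = 4.626×10^5 mm⁴ = 4.626×10^-7 m⁴
Effective length L_e = K·L = 2 × 1.20 = 2.400 m
P_cr = π²EI / L_e² = π² × 100×10⁹ × 4.626×10^-7 / 2.400² = 7.926×10^4 N

P_cr ≈ 79.3 kN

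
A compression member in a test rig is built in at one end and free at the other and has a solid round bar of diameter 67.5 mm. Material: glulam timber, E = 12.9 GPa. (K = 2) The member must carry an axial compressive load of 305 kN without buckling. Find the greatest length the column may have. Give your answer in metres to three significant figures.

L_max ≈ 0.326 m

I = πd⁴/64 = π×67.5⁴/64 = 1.019×10^6 mm⁴
I = 1.019×10^-6 m⁴
At the buckling limit P_cr = P = 3.050×10^5 N
From P_cr = π²EI/(K·L)²:  L = (1/K)·√(π²EI/P_cr) = (1/2)·√(π²×1.29×10^10×1.019×10^-6/3.050×10^5)
L = 0.326 m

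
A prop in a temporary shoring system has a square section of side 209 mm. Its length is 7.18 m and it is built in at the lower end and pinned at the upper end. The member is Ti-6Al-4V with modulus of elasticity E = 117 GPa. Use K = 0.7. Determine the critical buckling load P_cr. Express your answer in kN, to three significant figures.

I = a⁴/12 = 209⁴/12 = 1.590×10^8 mm⁴
I = 1.590×10^8 mm⁴ = 1.590×10^-4 m⁴
Effective length L_e = K·L = 0.7 × 7.18 = 5.026 m
P_cr = π²EI / L_e² = π² × 117×10⁹ × 1.590×10^-4 / 5.026² = 7.268×10^6 N

P_cr ≈ 7270 kN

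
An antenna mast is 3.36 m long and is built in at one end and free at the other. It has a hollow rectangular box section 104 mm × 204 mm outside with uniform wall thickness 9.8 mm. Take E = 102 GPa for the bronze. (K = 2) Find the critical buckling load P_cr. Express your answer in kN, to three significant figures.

Inner dimensions: h_i = 204 − 2×9.8 = 184.4 mm, b_i = 104 − 2×9.8 = 84.40 mm
Weak-axis I_min = (h_o·b_o³ − h_i·b_i³)/12 with b_o = 104, b_i = 84.40 mm (shorter outer/inner sides).
I_min = (204×104³ − 184.4×84.40³)/12 = 9.884×10^6 mm⁴
I = 9.884×10^6 mm⁴ = 9.884×10^-6 m⁴
Effective length L_e = K·L = 2 × 3.36 = 6.720 m
P_cr = π²EI / L_e² = π² × 102×10⁹ × 9.884×10^-6 / 6.720² = 2.203×10^5 N

P_cr ≈ 220 kN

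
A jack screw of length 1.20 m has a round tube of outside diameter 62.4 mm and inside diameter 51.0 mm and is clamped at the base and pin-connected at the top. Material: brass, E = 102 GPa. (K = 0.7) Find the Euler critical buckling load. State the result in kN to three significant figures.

P_cr ≈ 588 kN

d_o = 62.4 mm, d_i = 51.0 mm
I = π(d_o⁴ − d_i⁴)/64 = π(62.4⁴ − 51.00⁴)/64 = 4.121×10^5 mm⁴
I = 4.121×10^5 mm⁴ = 4.121×10^-7 m⁴
Effective length L_e = K·L = 0.7 × 1.20 = 0.8400 m
P_cr = π²EI / L_e² = π² × 102×10⁹ × 4.121×10^-7 / 0.8400² = 5.880×10^5 N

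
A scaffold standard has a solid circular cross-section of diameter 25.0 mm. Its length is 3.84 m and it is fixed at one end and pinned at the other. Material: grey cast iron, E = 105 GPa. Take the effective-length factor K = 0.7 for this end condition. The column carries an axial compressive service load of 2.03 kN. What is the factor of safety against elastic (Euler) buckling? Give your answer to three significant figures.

n ≈ 1.35

I = πd⁴/64 = π×25.0⁴/64 = 1.917×10^4 mm⁴
I = 1.917×10^4 mm⁴ = 1.917×10^-8 m⁴
Effective length L_e = K·L = 0.7 × 3.84 = 2.688 m
P_cr = π²EI / L_e² = π² × 105×10⁹ × 1.917×10^-8 / 2.688² = 2.750×10^3 N
Factor of safety n = P_cr / P = 2.7502 / 2.03 = 1.35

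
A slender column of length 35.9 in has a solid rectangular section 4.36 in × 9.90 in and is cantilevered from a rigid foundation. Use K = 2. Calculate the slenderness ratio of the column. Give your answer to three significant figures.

For a rectangle r_min = b/√12 = 4.36/√12 = 1.259 in
L_e = K·L = 2 × 35.9 = 71.80 in
λ = L_e / r_min = 71.800 / 1.259 = 57.0

λ ≈ 57.0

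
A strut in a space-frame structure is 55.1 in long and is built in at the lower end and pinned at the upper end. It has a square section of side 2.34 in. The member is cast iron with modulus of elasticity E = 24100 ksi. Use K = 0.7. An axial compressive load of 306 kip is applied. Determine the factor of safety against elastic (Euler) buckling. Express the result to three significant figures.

n ≈ 1.31

I = a⁴/12 = 2.34⁴/12 = 2.499 in⁴
Effective length L_e = K·L = 0.7 × 55.1 = 38.57 in
P_cr = π²EI / L_e² = π² × 24100×10³ × 2.499 / 38.57² = 3.995×10^5 lb
Factor of safety n = P_cr / P = 399.48 / 306 = 1.31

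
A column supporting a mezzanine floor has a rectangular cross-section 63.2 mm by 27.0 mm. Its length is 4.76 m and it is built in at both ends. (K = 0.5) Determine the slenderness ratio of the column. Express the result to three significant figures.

λ ≈ 305

Buckling occurs about the weak axis: I_min = h·b³/12 with b = 27.0 mm (the shorter side).
I_min = 63.2×27.0³/12 = 1.037×10^5 mm⁴
A = 1.706×10^3 mm²;  r_min = √(I/A) = √(1.037×10^5/1.706×10^3) = 7.794 mm
L_e = K·L = 0.5 × 4.76 m = 2.380 m = 2380.0 mm
λ = L_e / r_min = 2380.0 / 7.794 = 305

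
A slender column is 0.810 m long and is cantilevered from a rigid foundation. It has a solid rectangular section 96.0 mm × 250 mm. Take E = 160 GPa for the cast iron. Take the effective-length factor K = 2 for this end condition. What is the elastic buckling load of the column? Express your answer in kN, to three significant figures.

Buckling occurs about the weak axis: I_min = h·b³/12 with b = 96.0 mm (the shorter side).
I_min = 250×96.0³/12 = 1.843×10^7 mm⁴
I = 1.843×10^7 mm⁴ = 1.843×10^-5 m⁴
Effective length L_e = K·L = 2 × 0.810 = 1.620 m
P_cr = π²EI / L_e² = π² × 160×10⁹ × 1.843×10^-5 / 1.620² = 1.109×10^7 N

P_cr ≈ 11100 kN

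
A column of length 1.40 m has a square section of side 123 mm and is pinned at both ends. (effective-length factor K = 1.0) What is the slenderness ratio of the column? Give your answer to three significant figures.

λ ≈ 39.4

For a square r = a/√12 = 123/√12 = 35.51 mm
L_e = K·L = 1 × 1.40 m = 1.400 m = 1400.0 mm
λ = L_e / r_min = 1400.0 / 35.51 = 39.4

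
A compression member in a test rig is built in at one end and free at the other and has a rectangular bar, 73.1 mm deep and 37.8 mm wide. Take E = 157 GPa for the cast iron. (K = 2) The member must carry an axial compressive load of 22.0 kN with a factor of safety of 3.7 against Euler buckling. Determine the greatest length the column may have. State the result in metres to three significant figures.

L_max ≈ 1.25 m

Buckling occurs about the weak axis: I_min = h·b³/12 with b = 37.8 mm (the shorter side).
I_min = 73.1×37.8³/12 = 3.290×10^5 mm⁴
I = 3.290×10^-7 m⁴
Required critical load P_cr = n·P = 3.7 × 22.0 = 81.40 kN = 8.140×10^4 N
From P_cr = π²EI/(K·L)²:  L = (1/K)·√(π²EI/P_cr) = (1/2)·√(π²×1.57×10^11×3.290×10^-7/8.140×10^4)
L = 1.25 m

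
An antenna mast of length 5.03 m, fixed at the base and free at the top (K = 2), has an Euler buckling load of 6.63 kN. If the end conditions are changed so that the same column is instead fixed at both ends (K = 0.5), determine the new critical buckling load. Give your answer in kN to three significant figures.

P_cr ∝ 1/K², so P_cr,new = P_cr,old × (K_old/K_new)² = 6.63 × (2/0.5)²
= 6.63 × 16.00 = 106 kN

P_cr ≈ 106 kN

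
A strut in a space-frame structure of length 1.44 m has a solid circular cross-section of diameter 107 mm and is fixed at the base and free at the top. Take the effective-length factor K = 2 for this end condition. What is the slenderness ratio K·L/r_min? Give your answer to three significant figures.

For a solid circle r = d/4 = 107/4 = 26.75 mm
L_e = K·L = 2 × 1.44 m = 2.880 m = 2880.0 mm
λ = L_e / r_min = 2880.0 / 26.75 = 108

λ ≈ 108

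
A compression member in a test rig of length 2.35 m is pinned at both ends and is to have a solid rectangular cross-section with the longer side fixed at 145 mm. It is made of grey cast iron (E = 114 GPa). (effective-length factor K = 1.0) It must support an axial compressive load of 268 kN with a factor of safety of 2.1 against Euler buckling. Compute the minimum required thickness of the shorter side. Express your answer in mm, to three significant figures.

Required P_cr = n·P = 2.1 × 268 = 562.8 kN
L_e = K·L = 1 × 2.35 = 2.350 m
Required I = P_cr·L_e²/(π²E) = 5.628×10^5 × 2.350² / (π² × 1.14×10^11) = 2.762×10^-6 m⁴
I_req = 2.762×10^6 mm⁴
Rectangle, weak axis: I_min = h·b³/12 with h = 145 mm fixed  ⇒  b = (12I/h)^(1/3) = 61.1 mm

b ≈ 61.1 mm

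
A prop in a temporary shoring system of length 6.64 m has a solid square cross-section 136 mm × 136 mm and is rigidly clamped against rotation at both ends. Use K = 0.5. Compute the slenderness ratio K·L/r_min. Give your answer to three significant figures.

λ ≈ 84.6

For a square r = a/√12 = 136/√12 = 39.26 mm
L_e = K·L = 0.5 × 6.64 m = 3.320 m = 3320.0 mm
λ = L_e / r_min = 3320.0 / 39.26 = 84.6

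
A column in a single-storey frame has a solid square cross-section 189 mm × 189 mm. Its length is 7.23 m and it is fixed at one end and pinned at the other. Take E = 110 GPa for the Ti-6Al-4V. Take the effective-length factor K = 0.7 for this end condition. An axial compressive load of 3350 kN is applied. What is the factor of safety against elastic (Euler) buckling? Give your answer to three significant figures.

n ≈ 1.35

I = a⁴/12 = 189⁴/12 = 1.063×10^8 mm⁴
I = 1.063×10^8 mm⁴ = 1.063×10^-4 m⁴
Effective length L_e = K·L = 0.7 × 7.23 = 5.061 m
P_cr = π²EI / L_e² = π² × 110×10⁹ × 1.063×10^-4 / 5.061² = 4.507×10^6 N
Factor of safety n = P_cr / P = 4507.0 / 3350 = 1.35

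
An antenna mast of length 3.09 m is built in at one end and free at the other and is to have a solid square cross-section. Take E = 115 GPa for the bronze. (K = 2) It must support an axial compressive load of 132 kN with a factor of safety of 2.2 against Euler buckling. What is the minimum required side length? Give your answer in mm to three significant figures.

a ≈ 104 mm

Required P_cr = n·P = 2.2 × 132 = 290.4 kN
L_e = K·L = 2 × 3.09 = 6.180 m
Required I = P_cr·L_e²/(π²E) = 2.904×10^5 × 6.180² / (π² × 1.15×10^11) = 9.772×10^-6 m⁴
I_req = 9.772×10^6 mm⁴
Solid square: I = a⁴/12  ⇒  a = (12I)^(1/4) = (12×9.772×10^6)^(1/4) = 104 mm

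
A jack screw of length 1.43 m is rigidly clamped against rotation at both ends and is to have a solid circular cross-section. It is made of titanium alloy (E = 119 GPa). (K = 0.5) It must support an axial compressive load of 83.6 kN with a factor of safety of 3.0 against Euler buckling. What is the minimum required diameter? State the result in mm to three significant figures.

Required P_cr = n·P = 3.0 × 83.6 = 250.8 kN
L_e = K·L = 0.5 × 1.43 = 0.7150 m
Required I = P_cr·L_e²/(π²E) = 2.508×10^5 × 0.7150² / (π² × 1.19×10^11) = 1.092×10^-7 m⁴
I_req = 1.092×10^5 mm⁴
Solid circle: I = πd⁴/64  ⇒  d = (64I/π)^(1/4) = (64×1.092×10^5/π)^(1/4) = 38.6 mm

d ≈ 38.6 mm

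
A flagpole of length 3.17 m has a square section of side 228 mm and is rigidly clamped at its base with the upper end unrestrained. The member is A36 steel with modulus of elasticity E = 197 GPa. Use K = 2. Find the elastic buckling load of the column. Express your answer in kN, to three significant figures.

P_cr ≈ 10900 kN

I = a⁴/12 = 228⁴/12 = 2.252×10^8 mm⁴
I = 2.252×10^8 mm⁴ = 2.252×10^-4 m⁴
Effective length L_e = K·L = 2 × 3.17 = 6.340 m
P_cr = π²EI / L_e² = π² × 197×10⁹ × 2.252×10^-4 / 6.340² = 1.089×10^7 N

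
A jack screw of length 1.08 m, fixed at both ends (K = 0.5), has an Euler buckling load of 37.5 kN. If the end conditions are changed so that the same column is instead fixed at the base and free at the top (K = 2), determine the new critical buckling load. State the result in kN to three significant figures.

P_cr ∝ 1/K², so P_cr,new = P_cr,old × (K_old/K_new)² = 37.5 × (0.5/2)²
= 37.5 × 0.06250 = 2.34 kN

P_cr ≈ 2.34 kN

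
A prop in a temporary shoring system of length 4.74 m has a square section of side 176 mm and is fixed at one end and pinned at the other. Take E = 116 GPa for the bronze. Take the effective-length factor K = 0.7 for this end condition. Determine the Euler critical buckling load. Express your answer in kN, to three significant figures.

I = a⁴/12 = 176⁴/12 = 7.996×10^7 mm⁴
I = 7.996×10^7 mm⁴ = 7.996×10^-5 m⁴
Effective length L_e = K·L = 0.7 × 4.74 = 3.318 m
P_cr = π²EI / L_e² = π² × 116×10⁹ × 7.996×10^-5 / 3.318² = 8.315×10^6 N

P_cr ≈ 8320 kN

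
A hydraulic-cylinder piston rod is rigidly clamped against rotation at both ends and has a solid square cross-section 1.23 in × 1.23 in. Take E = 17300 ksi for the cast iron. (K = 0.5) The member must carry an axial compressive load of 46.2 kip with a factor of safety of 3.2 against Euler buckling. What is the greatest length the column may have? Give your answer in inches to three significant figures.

L_max ≈ 29.7 in

I = a⁴/12 = 1.23⁴/12 = 0.1907 in⁴
Required critical load P_cr = n·P = 3.2 × 46.2 = 147.8 kip = 1.478×10^5 lb
From P_cr = π²EI/(K·L)²:  L = (1/K)·√(π²EI/P_cr) = (1/0.5)·√(π²×1.73×10^7×0.1907/1.478×10^5)
L = 29.7 in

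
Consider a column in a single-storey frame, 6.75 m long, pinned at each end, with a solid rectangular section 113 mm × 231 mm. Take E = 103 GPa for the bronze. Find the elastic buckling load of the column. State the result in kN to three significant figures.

P_cr ≈ 620 kN

Buckling occurs about the weak axis: I_min = h·b³/12 with b = 113 mm (the shorter side).
I_min = 231×113³/12 = 2.778×10^7 mm⁴
I = 2.778×10^7 mm⁴ = 2.778×10^-5 m⁴
Effective length L_e = K·L = 1 × 6.75 = 6.750 m
P_cr = π²EI / L_e² = π² × 103×10⁹ × 2.778×10^-5 / 6.750² = 6.197×10^5 N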